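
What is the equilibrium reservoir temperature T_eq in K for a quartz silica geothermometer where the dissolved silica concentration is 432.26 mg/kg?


T_eq = 1309 / (5.19 - log10(SiO2)) - 273.15
T_eq = 1309 / (5.19 - log10(432.26)) - 273.15
T_eq = 239.3282 deg C
Convert to K: 239.3282 + 273.15 = 512.48 K
T_eq = 512.48 K


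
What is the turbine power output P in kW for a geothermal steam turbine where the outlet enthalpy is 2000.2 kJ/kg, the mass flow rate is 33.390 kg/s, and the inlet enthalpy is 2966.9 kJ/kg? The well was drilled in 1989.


P = mdot * (h_in - h_out) / 1000
P = 33.390 * (2966.9 - 2000.2) / 1000
P = 32.27811 MW
Convert: 32.27811 MW * 1000.0 = 32278 kW
P = 32278 kW


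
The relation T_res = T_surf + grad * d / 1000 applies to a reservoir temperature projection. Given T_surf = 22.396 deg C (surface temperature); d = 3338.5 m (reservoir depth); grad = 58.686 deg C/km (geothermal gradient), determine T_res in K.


T_res = T_surf + grad * d / 1000
T_res = 22.396 + 58.686 * 3338.5 / 1000
T_res = 218.3192 deg C
Convert to K: 218.3192 + 273.15 = 491.47 K
T_res = 491.47 K


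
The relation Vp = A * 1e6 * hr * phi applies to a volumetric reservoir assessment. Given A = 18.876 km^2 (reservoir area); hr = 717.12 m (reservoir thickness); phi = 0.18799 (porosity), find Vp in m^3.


Vp = A * 1e6 * hr * phi
Vp = 18.876 * 1e6 * 717.12 * 0.18799
Vp = 2.5447e+09 m^3


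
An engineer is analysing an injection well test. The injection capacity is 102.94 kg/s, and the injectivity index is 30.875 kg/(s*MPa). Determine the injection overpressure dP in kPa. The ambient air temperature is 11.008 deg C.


dP = mdot * 1000 / II
dP = 102.94 * 1000 / 30.875
dP = 3334.1 kPa


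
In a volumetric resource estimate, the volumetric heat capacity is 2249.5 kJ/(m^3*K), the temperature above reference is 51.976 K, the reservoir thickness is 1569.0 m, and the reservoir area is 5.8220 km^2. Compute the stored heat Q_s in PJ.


Step 1: Vr = A*1e6*hr = 5.822*1e6*1569.0 = 9.134718e+09 m^3
Step 2: Q_s = Vr*rhoc*dT/1e12 = 9.134718e+09*2249.5*51.976/1e12 = 1068.0 PJ
Q_s = 1068.0 PJ


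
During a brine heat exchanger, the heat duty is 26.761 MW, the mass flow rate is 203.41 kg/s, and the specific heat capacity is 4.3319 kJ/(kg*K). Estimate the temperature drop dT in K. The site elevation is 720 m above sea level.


dT = Q * 1000 / (mdot * cp)
dT = 26.761 * 1000 / (203.41 * 4.3319)
dT = 30.370 K


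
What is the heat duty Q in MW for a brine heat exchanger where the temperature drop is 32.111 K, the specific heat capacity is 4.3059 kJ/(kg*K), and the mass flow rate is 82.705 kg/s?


Q = mdot * cp * dT / 1000
Q = 82.705 * 4.3059 * 32.111 / 1000
Q = 11.435 MW


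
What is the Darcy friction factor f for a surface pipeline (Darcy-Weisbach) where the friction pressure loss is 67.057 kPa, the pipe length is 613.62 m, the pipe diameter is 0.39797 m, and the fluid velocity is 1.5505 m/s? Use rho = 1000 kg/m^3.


f = dP*1000 / ((L/D)*(rho*vel^2/2))
f = 67.057*1000 / ((613.62/0.39797)*(1000*1.5505^2/2))
f = 0.036181


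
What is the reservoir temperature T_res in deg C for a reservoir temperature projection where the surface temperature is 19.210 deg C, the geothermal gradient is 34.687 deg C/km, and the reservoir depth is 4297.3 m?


T_res = T_surf + grad * d / 1000
T_res = 19.210 + 34.687 * 4297.3 / 1000
T_res = 168.27 deg C


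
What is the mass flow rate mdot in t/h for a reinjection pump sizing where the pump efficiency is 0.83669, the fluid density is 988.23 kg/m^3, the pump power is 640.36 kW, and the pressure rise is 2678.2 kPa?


mdot = P_pump * rho * eta / dP
mdot = 640.36 * 988.23 * 0.83669 / 2678.2
mdot = 197.6987 kg/s
Convert: 197.6987 kg/s * 3.6 = 711.72 t/h
mdot = 711.72 t/h


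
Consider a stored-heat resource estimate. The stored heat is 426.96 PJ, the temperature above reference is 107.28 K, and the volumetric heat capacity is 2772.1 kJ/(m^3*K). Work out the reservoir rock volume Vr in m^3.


Vr = Q_s * 1e12 / (rhoc * dT)
Vr = 426.96 * 1e12 / (2772.1 * 107.28)
Vr = 1.4357e+09 m^3


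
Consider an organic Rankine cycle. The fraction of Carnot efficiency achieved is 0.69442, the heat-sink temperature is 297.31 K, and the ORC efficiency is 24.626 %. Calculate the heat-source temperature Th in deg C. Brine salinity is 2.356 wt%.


Th = Tc / (1 - (eta_orc/100)/f)
Th = 297.31 / (1 - (24.626/100)/0.69442)
Th = 460.6792 K
Convert to deg C: 460.6792 - 273.15 = 187.53 deg C
Th = 187.53 deg C


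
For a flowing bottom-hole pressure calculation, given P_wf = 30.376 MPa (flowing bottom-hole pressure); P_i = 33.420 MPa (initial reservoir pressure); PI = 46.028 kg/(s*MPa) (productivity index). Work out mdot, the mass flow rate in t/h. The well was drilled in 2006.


mdot = (P_i - P_wf) * PI
mdot = (33.420 - 30.376) * 46.028
mdot = 140.1092 kg/s
Convert: 140.1092 kg/s * 3.6 = 504.39 t/h
mdot = 504.39 t/h


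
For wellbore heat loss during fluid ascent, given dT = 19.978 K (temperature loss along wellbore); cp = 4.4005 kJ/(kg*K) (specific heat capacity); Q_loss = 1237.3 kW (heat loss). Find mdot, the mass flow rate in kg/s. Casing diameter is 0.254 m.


mdot = Q_loss / (cp * dT)
mdot = 1237.3 / (4.4005 * 19.978)
mdot = 14.074 kg/s


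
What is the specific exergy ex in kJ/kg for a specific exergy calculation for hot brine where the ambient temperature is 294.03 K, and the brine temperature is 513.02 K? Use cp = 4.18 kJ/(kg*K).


ex = cp * ((T_b - T_0) - T_0 * ln(T_b/T_0))
ex = 4.18 * ((513.02 - 294.03) - 294.03 * ln(513.02/294.03))
ex = 231.25 kJ/kg


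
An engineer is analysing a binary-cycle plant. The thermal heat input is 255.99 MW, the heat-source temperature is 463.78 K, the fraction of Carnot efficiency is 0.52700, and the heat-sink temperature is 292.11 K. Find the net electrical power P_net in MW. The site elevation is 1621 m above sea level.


Step 1: eta = (1 - Tc/Th)*f = (1 - 292.11/463.78)*0.527 = 0.1950711
Step 2: P_net = eta * Q_in = 0.1950711 * 255.99 = 49.936 MW
P_net = 49.936 MW


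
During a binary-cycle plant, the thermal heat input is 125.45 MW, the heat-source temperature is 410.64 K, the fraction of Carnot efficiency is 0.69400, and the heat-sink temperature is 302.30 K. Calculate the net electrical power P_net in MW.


Step 1: eta = (1 - Tc/Th)*f = (1 - 302.3/410.64)*0.694 = 0.1830995
Step 2: P_net = eta * Q_in = 0.1830995 * 125.45 = 22.970 MW
P_net = 22.970 MW


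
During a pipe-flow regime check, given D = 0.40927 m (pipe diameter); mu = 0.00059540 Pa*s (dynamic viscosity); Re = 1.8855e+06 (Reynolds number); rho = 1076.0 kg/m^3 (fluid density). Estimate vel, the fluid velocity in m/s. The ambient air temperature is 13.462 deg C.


vel = Re * mu / (rho * D)
vel = 1.8855e+06 * 0.00059540 / (1076.0 * 0.40927)
vel = 2.5493 m/s


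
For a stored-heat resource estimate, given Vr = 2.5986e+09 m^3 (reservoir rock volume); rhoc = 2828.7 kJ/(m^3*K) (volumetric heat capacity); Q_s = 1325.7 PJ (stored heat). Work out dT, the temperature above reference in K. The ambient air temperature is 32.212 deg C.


dT = Q_s * 1e12 / (Vr * rhoc)
dT = 1325.7 * 1e12 / (2.5986e+09 * 2828.7)
dT = 180.35 K


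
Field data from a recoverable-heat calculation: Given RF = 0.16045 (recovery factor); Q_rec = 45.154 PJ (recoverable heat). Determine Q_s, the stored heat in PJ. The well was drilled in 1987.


Q_s = Q_rec / RF
Q_s = 45.154 / 0.16045
Q_s = 281.42 PJ


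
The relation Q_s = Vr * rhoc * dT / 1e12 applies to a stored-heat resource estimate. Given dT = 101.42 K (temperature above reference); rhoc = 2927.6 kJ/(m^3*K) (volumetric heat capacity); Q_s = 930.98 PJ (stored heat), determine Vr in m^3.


Vr = Q_s * 1e12 / (rhoc * dT)
Vr = 930.98 * 1e12 / (2927.6 * 101.42)
Vr = 3.1355e+09 m^3


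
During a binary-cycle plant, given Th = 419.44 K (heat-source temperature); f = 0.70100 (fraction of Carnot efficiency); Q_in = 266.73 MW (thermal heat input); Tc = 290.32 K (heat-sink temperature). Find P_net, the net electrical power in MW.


Step 1: eta = (1 - Tc/Th)*f = (1 - 290.32/419.44)*0.701 = 0.2157952
Step 2: P_net = eta * Q_in = 0.2157952 * 266.73 = 57.559 MW
P_net = 57.559 MW


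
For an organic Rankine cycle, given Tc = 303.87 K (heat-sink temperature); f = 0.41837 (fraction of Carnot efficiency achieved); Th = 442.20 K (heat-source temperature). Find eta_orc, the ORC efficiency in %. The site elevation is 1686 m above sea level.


eta_orc = (1 - Tc/Th) * f * 100
eta_orc = (1 - 303.87/442.20) * 0.41837 * 100
eta_orc = 13.088 %


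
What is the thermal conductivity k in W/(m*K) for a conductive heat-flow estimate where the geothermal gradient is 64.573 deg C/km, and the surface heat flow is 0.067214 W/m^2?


k = q * 1000 / grad
k = 0.067214 * 1000 / 64.573
k = 1.0409 W/(m*K)


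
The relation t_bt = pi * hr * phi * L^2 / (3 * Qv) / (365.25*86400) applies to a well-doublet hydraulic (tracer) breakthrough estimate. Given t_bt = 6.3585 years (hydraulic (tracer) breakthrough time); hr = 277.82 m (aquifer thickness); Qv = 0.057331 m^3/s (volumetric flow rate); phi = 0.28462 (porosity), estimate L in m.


L = sqrt(t_bt*365.25*86400*3*Qv / (pi*hr*phi))
L = sqrt(6.3585*365.25*86400*3*0.057331 / (pi*277.82*0.28462))
L = 372.73 m


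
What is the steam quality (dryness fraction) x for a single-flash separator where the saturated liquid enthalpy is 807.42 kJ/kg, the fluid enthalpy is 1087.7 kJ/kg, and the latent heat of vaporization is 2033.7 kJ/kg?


x = (h - hf) / hfg
x = (1087.7 - 807.42) / 2033.7
x = 0.13782


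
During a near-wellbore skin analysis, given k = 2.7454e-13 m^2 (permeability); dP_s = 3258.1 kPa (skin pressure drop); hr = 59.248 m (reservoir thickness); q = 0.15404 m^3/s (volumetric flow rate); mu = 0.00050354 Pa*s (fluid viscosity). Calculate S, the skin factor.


S = dP_s * 1000 * 2*pi*k*hr / (q*mu)
S = 3258.1 * 1000 * 2*pi*2.7454e-13*59.248 / (0.15404*0.00050354)
S = 4.2930


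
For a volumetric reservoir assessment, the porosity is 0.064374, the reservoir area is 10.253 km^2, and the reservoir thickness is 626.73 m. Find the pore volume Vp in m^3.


Vp = A * 1e6 * hr * phi
Vp = 10.253 * 1e6 * 626.73 * 0.064374
Vp = 4.1366e+08 m^3


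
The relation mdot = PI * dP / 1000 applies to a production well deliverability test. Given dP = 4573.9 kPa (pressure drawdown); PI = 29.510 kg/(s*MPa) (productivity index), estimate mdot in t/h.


mdot = PI * dP / 1000
mdot = 29.510 * 4573.9 / 1000
mdot = 134.9758 kg/s
Convert: 134.9758 kg/s * 3.6 = 485.91 t/h
mdot = 485.91 t/h


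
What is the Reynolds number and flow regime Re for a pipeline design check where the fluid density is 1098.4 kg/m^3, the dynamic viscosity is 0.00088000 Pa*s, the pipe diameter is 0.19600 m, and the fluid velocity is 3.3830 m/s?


Step 1: Re = rho*vel*D/mu = 1098.4*3.383*0.196/0.00088 = 8.2763e+05
Step 2: Re = 8.2763e+05 > 4000, so flow is turbulent.
Re = 8.2763e+05 (turbulent)


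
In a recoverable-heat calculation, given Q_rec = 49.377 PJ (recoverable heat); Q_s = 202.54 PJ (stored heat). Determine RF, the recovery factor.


RF = Q_rec / Q_s
RF = 49.377 / 202.54
RF = 0.24379


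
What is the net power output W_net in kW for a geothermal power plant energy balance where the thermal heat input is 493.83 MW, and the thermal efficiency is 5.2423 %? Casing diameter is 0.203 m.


W_net = eta / 100 * Q_in
W_net = 5.2423 / 100 * 493.83
W_net = 25.88805 MW
Convert: 25.88805 MW * 1000.0 = 25888 kW
W_net = 25888 kW


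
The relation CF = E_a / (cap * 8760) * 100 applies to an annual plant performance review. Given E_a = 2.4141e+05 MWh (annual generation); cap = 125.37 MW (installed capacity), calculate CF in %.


CF = E_a / (cap * 8760) * 100
CF = 2.4141e+05 / (125.37 * 8760) * 100
CF = 21.982 %


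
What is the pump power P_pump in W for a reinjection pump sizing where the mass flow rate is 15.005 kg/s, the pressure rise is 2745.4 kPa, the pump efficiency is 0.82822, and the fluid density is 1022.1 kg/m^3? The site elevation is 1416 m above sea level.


P_pump = mdot * dP / (rho * eta)
P_pump = 15.005 * 2745.4 / (1022.1 * 0.82822)
P_pump = 48.66341 kW
Convert: 48.66341 kW * 1000.0 = 48663 W
P_pump = 48663 W


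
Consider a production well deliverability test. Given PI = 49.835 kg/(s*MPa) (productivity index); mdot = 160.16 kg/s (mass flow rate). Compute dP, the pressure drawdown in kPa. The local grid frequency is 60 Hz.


dP = mdot * 1000 / PI
dP = 160.16 * 1000 / 49.835
dP = 3213.8 kPa


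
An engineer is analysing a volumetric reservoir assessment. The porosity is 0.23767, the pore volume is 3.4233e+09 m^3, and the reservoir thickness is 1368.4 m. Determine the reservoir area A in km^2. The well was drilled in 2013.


A = Vp / (1e6 * hr * phi)
A = 3.4233e+09 / (1e6 * 1368.4 * 0.23767)
A = 10.526 km^2


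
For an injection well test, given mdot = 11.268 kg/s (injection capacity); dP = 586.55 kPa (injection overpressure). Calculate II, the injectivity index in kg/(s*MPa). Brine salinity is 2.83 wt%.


II = mdot * 1000 / dP
II = 11.268 * 1000 / 586.55
II = 19.211 kg/(s*MPa)


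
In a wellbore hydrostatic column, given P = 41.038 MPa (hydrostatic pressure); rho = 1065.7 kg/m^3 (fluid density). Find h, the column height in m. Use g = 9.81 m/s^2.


h = P * 1e6 / (g * rho)
h = 41.038 * 1e6 / (9.81 * 1065.7)
h = 3925.4 m


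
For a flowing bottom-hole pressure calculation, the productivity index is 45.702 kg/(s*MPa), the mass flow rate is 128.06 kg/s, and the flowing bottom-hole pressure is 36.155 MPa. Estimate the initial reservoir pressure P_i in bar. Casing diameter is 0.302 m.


P_i = P_wf + mdot / PI
P_i = 36.155 + 128.06 / 45.702
P_i = 38.95707 MPa
Convert: 38.95707 MPa * 10.0 = 389.57 bar
P_i = 389.57 bar


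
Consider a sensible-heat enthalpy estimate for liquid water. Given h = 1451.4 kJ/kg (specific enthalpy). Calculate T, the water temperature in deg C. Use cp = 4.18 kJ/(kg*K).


T = h / cp
T = 1451.4 / 4.18
T = 347.22 deg C


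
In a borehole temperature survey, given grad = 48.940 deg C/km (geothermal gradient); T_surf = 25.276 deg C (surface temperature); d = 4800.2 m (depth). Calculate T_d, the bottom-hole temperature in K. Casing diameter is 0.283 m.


T_d = T_surf + grad * d / 1000
T_d = 25.276 + 48.940 * 4800.2 / 1000
T_d = 260.1978 deg C
Convert to K: 260.1978 + 273.15 = 533.35 K
T_d = 533.35 K


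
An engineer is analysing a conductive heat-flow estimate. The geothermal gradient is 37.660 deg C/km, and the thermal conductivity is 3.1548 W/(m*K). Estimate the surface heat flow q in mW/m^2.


q = k * grad / 1000
q = 3.1548 * 37.660 / 1000
q = 0.1188098 W/m^2
Convert: 0.1188098 W/m^2 * 1000.0 = 118.81 mW/m^2
q = 118.81 mW/m^2


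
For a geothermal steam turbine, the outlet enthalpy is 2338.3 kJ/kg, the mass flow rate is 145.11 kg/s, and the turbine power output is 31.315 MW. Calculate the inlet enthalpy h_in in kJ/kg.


h_in = h_out + P * 1000 / mdot
h_in = 2338.3 + 31.315 * 1000 / 145.11
h_in = 2554.1 kJ/kg


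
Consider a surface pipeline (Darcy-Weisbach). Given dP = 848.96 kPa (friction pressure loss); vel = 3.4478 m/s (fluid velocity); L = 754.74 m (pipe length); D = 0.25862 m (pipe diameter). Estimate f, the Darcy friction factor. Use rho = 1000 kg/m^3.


f = dP*1000 / ((L/D)*(rho*vel^2/2))
f = 848.96*1000 / ((754.74/0.25862)*(1000*3.4478^2/2))
f = 0.048944


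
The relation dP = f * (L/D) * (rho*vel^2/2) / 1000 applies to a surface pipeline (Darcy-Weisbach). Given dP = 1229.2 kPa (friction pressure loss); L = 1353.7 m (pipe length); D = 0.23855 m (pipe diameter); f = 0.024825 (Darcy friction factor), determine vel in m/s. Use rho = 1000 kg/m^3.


vel = sqrt(dP*1000*2*D / (f*L*rho))
vel = sqrt(1229.2*1000*2*0.23855 / (0.024825*1353.7*1000))
vel = 4.1774 m/s


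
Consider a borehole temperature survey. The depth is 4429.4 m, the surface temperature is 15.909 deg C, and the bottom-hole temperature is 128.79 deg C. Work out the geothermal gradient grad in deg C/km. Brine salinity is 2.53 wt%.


grad = (T_d - T_surf) / d * 1000
grad = (128.79 - 15.909) / 4429.4 * 1000
grad = 25.484 deg C/km


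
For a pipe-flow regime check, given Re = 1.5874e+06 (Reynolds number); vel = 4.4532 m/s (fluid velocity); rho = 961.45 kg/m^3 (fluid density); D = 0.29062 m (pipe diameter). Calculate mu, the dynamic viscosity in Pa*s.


mu = rho * vel * D / Re
mu = 961.45 * 4.4532 * 0.29062 / 1.5874e+06
mu = 0.00078386 Pa*s


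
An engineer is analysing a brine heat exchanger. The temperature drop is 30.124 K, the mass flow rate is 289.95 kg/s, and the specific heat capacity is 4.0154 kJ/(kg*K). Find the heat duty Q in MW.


Q = mdot * cp * dT / 1000
Q = 289.95 * 4.0154 * 30.124 / 1000
Q = 35.072 MW


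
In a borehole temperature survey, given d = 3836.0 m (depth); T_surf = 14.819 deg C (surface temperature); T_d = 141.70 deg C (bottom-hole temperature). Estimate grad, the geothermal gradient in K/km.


grad = (T_d - T_surf) / d * 1000
grad = (141.70 - 14.819) / 3836.0 * 1000
grad = 33.07638 deg C/km
Convert: 33.07638 deg C/km * 1.0 = 33.076 K/km
grad = 33.076 K/km


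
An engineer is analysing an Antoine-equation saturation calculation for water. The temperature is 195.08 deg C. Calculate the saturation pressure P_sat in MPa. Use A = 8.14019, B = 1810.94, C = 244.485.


P_sat = 10^(A - B/(C + T)) / 760 * 0.101325
P_sat = 10^(8.14019 - 1810.94/(244.485 + 195.08)) / 760 * 0.101325
P_sat = 1.3972 MPa


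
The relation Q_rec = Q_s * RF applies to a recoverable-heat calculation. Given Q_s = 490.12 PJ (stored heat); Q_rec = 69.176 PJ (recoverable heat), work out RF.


RF = Q_rec / Q_s
RF = 69.176 / 490.12
RF = 0.14114


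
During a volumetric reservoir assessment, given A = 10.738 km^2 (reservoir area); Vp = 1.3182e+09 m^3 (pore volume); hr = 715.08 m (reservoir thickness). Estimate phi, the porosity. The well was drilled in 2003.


phi = Vp / (A * 1e6 * hr)
phi = 1.3182e+09 / (10.738 * 1e6 * 715.08)
phi = 0.17167


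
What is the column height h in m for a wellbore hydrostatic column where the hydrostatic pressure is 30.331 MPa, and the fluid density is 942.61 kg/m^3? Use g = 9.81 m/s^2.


h = P * 1e6 / (g * rho)
h = 30.331 * 1e6 / (9.81 * 942.61)
h = 3280.1 m


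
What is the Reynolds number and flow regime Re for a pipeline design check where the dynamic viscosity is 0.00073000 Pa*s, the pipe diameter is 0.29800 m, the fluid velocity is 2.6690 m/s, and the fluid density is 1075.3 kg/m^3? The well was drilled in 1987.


Step 1: Re = rho*vel*D/mu = 1075.3*2.669*0.298/0.00073 = 1.1716e+06
Step 2: Re = 1.1716e+06 > 4000, so flow is turbulent.
Re = 1.1716e+06 (turbulent)


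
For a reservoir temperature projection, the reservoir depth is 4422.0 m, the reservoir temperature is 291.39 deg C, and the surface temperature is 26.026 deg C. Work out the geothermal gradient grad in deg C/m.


grad = (T_res - T_surf) / d * 1000
grad = (291.39 - 26.026) / 4422.0 * 1000
grad = 60.00995 deg C/km
Convert: 60.00995 deg C/km * 0.001 = 0.060010 deg C/m
grad = 0.060010 deg C/m


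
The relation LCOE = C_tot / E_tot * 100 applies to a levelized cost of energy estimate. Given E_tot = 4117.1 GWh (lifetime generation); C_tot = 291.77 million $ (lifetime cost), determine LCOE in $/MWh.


LCOE = C_tot / E_tot * 100
LCOE = 291.77 / 4117.1 * 100
LCOE = 7.086784 cents/kWh
Convert: 7.086784 cents/kWh * 10.0 = 70.868 $/MWh
LCOE = 70.868 $/MWh


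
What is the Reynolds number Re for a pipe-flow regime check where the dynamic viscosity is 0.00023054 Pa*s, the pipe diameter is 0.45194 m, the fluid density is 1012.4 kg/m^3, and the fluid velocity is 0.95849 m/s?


Re = rho * vel * D / mu
Re = 1012.4 * 0.95849 * 0.45194 / 0.00023054
Re = 1.9023e+06


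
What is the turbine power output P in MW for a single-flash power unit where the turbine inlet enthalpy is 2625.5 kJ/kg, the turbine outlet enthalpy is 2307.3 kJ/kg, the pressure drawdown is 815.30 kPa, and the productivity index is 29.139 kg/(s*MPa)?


Step 1: mdot = PI * dP / 1000 = 29.139 * 815.3 / 1000 = 23.75703 kg/s
Step 2: P = mdot*(h_in - h_out)/1000 = 23.75703*(2625.5 - 2307.3)/1000 = 7.5595 MW
P = 7.5595 MW


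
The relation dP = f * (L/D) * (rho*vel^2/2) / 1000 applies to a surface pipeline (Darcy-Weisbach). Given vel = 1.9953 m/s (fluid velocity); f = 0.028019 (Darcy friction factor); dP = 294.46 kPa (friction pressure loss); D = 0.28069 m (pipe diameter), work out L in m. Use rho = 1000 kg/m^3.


L = dP*1000*D / (f*rho*vel^2/2)
L = 294.46*1000*0.28069 / (0.028019*1000*1.9953^2/2)
L = 1481.9 m


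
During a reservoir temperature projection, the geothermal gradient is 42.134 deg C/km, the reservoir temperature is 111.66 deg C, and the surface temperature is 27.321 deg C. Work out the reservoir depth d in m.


d = (T_res - T_surf) / grad * 1000
d = (111.66 - 27.321) / 42.134 * 1000
d = 2001.7 m


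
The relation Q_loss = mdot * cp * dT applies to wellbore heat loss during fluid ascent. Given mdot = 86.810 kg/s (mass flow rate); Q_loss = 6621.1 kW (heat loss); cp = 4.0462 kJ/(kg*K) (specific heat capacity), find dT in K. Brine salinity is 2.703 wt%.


dT = Q_loss / (mdot * cp)
dT = 6621.1 / (86.810 * 4.0462)
dT = 18.850 K


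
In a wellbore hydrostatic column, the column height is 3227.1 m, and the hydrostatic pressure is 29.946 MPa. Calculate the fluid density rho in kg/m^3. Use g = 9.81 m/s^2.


rho = P * 1e6 / (g * h)
rho = 29.946 * 1e6 / (9.81 * 3227.1)
rho = 945.93 kg/m^3


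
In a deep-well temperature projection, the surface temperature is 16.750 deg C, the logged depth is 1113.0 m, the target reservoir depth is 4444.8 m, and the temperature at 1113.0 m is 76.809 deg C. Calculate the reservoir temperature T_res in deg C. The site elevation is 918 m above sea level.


Step 1: grad = (T_d1 - T_surf)/d1 * 1000 = (76.809 - 16.75)/1113.0 * 1000 = 53.96137 deg C/km
Step 2: T_res = T_surf + grad*d2/1000 = 16.75 + 53.96137*4444.8/1000 = 256.60 deg C
T_res = 256.60 deg C


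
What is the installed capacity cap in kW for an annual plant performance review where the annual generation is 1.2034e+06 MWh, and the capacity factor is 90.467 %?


cap = E_a / (CF/100 * 8760)
cap = 1.2034e+06 / (90.467/100 * 8760)
cap = 151.8503 MW
Convert: 151.8503 MW * 1000.0 = 1.5185e+05 kW
cap = 1.5185e+05 kW


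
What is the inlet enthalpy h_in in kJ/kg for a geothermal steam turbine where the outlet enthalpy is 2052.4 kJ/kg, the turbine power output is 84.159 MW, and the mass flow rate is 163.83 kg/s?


h_in = h_out + P * 1000 / mdot
h_in = 2052.4 + 84.159 * 1000 / 163.83
h_in = 2566.1 kJ/kg


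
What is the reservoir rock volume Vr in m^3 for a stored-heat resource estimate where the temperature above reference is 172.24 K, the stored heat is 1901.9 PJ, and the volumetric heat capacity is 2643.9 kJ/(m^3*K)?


Vr = Q_s * 1e12 / (rhoc * dT)
Vr = 1901.9 * 1e12 / (2643.9 * 172.24)
Vr = 4.1765e+09 m^3


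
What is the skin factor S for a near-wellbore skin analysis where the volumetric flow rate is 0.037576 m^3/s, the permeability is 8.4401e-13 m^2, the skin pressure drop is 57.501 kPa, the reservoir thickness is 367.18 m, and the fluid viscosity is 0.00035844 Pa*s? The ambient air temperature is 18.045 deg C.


S = dP_s * 1000 * 2*pi*k*hr / (q*mu)
S = 57.501 * 1000 * 2*pi*8.4401e-13*367.18 / (0.037576*0.00035844)
S = 8.3129


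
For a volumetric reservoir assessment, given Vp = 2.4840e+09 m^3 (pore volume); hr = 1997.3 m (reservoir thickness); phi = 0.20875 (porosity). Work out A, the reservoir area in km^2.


A = Vp / (1e6 * hr * phi)
A = 2.4840e+09 / (1e6 * 1997.3 * 0.20875)
A = 5.9577 km^2


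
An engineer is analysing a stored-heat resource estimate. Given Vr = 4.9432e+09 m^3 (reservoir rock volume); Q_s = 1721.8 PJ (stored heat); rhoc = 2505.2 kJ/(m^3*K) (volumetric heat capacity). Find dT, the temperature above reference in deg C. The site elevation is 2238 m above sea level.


dT = Q_s * 1e12 / (Vr * rhoc)
dT = 1721.8 * 1e12 / (4.9432e+09 * 2505.2)
dT = 139.0376 K
Convert (temperature difference, 1 K = 1 deg C): 139.0376 K = 139.0376 deg C
dT = 139.04 deg C


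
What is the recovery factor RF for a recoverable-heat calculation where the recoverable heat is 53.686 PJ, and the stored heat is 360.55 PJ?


RF = Q_rec / Q_s
RF = 53.686 / 360.55
RF = 0.14890


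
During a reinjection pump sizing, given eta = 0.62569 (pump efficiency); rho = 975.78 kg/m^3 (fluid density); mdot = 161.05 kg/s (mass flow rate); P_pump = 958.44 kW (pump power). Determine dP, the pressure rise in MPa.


dP = P_pump * rho * eta / mdot
dP = 958.44 * 975.78 * 0.62569 / 161.05
dP = 3633.418 kPa
Convert: 3633.418 kPa * 0.001 = 3.6334 MPa
dP = 3.6334 MPa


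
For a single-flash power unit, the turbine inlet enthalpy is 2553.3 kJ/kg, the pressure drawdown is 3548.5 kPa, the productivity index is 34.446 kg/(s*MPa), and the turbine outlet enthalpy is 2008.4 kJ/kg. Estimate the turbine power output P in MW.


Step 1: mdot = PI * dP / 1000 = 34.446 * 3548.5 / 1000 = 122.2316 kg/s
Step 2: P = mdot*(h_in - h_out)/1000 = 122.2316*(2553.3 - 2008.4)/1000 = 66.604 MW
P = 66.604 MW


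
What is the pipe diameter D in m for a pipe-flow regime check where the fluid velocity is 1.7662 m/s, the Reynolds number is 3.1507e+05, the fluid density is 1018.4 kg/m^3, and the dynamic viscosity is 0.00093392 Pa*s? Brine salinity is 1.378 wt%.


D = Re * mu / (rho * vel)
D = 3.1507e+05 * 0.00093392 / (1018.4 * 1.7662)
D = 0.16359 m


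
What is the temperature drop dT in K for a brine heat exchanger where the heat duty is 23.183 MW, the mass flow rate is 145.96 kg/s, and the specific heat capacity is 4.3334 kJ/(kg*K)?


dT = Q * 1000 / (mdot * cp)
dT = 23.183 * 1000 / (145.96 * 4.3334)
dT = 36.653 K


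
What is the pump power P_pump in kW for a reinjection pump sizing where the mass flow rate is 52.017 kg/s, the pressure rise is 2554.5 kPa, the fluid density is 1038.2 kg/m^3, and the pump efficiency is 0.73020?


P_pump = mdot * dP / (rho * eta)
P_pump = 52.017 * 2554.5 / (1038.2 * 0.73020)
P_pump = 175.28 kW


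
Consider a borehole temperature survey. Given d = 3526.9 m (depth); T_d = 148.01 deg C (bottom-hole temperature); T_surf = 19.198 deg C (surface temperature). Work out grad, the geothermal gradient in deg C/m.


grad = (T_d - T_surf) / d * 1000
grad = (148.01 - 19.198) / 3526.9 * 1000
grad = 36.52273 deg C/km
Convert: 36.52273 deg C/km * 0.001 = 0.036523 deg C/m
grad = 0.036523 deg C/m


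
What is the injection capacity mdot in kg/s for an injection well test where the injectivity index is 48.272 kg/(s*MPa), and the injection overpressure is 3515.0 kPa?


mdot = II * dP / 1000
mdot = 48.272 * 3515.0 / 1000
mdot = 169.68 kg/s


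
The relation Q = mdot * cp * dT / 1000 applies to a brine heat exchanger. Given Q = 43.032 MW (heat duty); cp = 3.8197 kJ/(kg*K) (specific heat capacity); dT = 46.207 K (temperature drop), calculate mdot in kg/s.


mdot = Q * 1000 / (cp * dT)
mdot = 43.032 * 1000 / (3.8197 * 46.207)
mdot = 243.81 kg/s


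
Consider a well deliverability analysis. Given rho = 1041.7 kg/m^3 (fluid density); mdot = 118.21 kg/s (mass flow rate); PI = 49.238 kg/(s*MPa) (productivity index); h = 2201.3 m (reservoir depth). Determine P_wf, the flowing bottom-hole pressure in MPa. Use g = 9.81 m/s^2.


Step 1: P_i = rho*g*h/1e6 = 1041.7*9.81*2201.3/1e6 = 22.49525 MPa
Step 2: P_wf = P_i - mdot/PI = 22.49525 - 118.21/49.238 = 20.094 MPa
P_wf = 20.094 MPa


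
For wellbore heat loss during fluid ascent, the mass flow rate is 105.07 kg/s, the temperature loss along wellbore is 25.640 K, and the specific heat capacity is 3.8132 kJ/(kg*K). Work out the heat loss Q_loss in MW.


Q_loss = mdot * cp * dT
Q_loss = 105.07 * 3.8132 * 25.640
Q_loss = 10272.74 kW
Convert: 10272.74 kW * 0.001 = 10.273 MW
Q_loss = 10.273 MW


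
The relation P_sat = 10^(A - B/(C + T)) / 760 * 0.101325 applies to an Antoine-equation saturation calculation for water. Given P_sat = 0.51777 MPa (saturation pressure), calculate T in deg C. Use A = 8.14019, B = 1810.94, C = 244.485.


T = B / (A - log10(P_sat * 760 / 0.101325)) - C
T = 1810.94 / (8.14019 - log10(0.51777 * 760 / 0.101325)) - 244.485
T = 153.44 deg C


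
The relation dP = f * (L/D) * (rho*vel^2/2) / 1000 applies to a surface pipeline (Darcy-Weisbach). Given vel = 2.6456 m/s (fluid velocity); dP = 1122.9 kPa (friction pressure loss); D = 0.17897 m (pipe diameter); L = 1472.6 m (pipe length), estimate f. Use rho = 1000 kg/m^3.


f = dP*1000 / ((L/D)*(rho*vel^2/2))
f = 1122.9*1000 / ((1472.6/0.17897)*(1000*2.6456^2/2))
f = 0.038996


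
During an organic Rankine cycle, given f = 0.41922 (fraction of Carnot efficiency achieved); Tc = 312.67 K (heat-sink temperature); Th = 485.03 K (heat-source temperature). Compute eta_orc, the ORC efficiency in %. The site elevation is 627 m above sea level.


eta_orc = (1 - Tc/Th) * f * 100
eta_orc = (1 - 312.67/485.03) * 0.41922 * 100
eta_orc = 14.897 %


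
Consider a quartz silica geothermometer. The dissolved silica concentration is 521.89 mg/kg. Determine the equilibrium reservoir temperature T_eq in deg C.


T_eq = 1309 / (5.19 - log10(SiO2)) - 273.15
T_eq = 1309 / (5.19 - log10(521.89)) - 273.15
T_eq = 256.29 deg C


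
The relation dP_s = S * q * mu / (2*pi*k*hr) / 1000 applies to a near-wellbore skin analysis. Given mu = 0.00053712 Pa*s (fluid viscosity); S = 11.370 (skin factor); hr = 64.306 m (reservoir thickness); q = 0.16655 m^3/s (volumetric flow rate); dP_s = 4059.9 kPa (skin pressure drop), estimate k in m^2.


k = S*q*mu / (2*pi*dP_s*1000*hr)
k = 11.370*0.16655*0.00053712 / (2*pi*4059.9*1000*64.306)
k = 6.2005e-13 m^2


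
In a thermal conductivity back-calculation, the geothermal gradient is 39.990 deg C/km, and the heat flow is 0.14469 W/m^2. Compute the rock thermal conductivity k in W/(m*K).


k = q / (grad / 1000)
k = 0.14469 / (39.990 / 1000)
k = 3.6182 W/(m*K)


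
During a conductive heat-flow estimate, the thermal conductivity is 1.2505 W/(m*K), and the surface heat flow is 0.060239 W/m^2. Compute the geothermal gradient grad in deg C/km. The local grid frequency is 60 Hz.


grad = q * 1000 / k
grad = 0.060239 * 1000 / 1.2505
grad = 48.172 deg C/km


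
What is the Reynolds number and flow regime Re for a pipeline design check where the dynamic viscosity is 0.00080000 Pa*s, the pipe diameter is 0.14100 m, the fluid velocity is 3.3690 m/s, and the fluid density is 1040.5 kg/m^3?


Step 1: Re = rho*vel*D/mu = 1040.5*3.369*0.141/0.0008 = 6.1783e+05
Step 2: Re = 6.1783e+05 > 4000, so flow is turbulent.
Re = 6.1783e+05 (turbulent)


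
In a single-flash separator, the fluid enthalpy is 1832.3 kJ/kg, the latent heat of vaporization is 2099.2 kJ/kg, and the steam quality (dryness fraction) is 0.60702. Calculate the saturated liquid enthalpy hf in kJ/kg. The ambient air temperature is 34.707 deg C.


hf = h - x * hfg
hf = 1832.3 - 0.60702 * 2099.2
hf = 558.04 kJ/kg


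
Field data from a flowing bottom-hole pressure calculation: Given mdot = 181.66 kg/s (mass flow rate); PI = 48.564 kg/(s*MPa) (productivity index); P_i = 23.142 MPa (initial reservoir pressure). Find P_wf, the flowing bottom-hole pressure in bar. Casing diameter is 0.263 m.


P_wf = P_i - mdot / PI
P_wf = 23.142 - 181.66 / 48.564
P_wf = 19.40137 MPa
Convert: 19.40137 MPa * 10.0 = 194.01 bar
P_wf = 194.01 bar


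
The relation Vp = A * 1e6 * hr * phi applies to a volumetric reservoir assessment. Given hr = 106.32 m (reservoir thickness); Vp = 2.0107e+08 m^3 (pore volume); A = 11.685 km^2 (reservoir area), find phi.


phi = Vp / (A * 1e6 * hr)
phi = 2.0107e+08 / (11.685 * 1e6 * 106.32)
phi = 0.16185


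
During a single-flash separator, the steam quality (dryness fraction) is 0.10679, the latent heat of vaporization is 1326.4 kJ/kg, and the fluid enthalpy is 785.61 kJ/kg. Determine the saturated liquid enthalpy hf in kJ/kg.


hf = h - x * hfg
hf = 785.61 - 0.10679 * 1326.4
hf = 643.96 kJ/kg


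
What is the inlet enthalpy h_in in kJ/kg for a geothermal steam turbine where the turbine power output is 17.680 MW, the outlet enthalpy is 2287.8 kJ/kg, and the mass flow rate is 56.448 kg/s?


h_in = h_out + P * 1000 / mdot
h_in = 2287.8 + 17.680 * 1000 / 56.448
h_in = 2601.0 kJ/kg


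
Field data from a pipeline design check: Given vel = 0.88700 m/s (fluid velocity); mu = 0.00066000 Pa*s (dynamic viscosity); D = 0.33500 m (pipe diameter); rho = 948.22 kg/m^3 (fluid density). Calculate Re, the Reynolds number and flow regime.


Step 1: Re = rho*vel*D/mu = 948.22*0.887*0.335/0.00066 = 4.2691e+05
Step 2: Re = 4.2691e+05 > 4000, so flow is turbulent.
Re = 4.2691e+05 (turbulent)


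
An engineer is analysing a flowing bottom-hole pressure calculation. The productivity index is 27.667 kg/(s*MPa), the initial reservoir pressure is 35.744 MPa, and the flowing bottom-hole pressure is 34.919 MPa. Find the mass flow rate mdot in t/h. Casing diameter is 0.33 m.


mdot = (P_i - P_wf) * PI
mdot = (35.744 - 34.919) * 27.667
mdot = 22.82528 kg/s
Convert: 22.82528 kg/s * 3.6 = 82.171 t/h
mdot = 82.171 t/h


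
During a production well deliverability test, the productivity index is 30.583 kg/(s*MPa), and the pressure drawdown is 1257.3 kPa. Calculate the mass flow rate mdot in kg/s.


mdot = PI * dP / 1000
mdot = 30.583 * 1257.3 / 1000
mdot = 38.452 kg/s


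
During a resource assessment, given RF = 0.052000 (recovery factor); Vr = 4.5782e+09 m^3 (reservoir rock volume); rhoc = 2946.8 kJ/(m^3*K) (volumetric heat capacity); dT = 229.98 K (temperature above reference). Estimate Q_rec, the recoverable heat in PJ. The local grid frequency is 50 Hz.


Step 1: Q_s = Vr*rhoc*dT/1e12 = 4.5782e+09*2946.8*229.98/1e12 = 3102.669 PJ
Step 2: Q_rec = Q_s * RF = 3102.669 * 0.052 = 161.34 PJ
Q_rec = 161.34 PJ


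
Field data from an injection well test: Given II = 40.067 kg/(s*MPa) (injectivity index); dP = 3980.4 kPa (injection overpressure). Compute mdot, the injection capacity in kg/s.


mdot = II * dP / 1000
mdot = 40.067 * 3980.4 / 1000
mdot = 159.48 kg/s


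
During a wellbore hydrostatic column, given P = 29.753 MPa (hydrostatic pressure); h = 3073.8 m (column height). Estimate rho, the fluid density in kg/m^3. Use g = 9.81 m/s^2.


rho = P * 1e6 / (g * h)
rho = 29.753 * 1e6 / (9.81 * 3073.8)
rho = 986.70 kg/m^3


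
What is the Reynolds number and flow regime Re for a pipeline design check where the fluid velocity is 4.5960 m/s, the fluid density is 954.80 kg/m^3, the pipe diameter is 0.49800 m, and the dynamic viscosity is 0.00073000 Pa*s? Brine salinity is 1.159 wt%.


Step 1: Re = rho*vel*D/mu = 954.8*4.596*0.498/0.00073 = 2.9936e+06
Step 2: Re = 2.9936e+06 > 4000, so flow is turbulent.
Re = 2.9936e+06 (turbulent)


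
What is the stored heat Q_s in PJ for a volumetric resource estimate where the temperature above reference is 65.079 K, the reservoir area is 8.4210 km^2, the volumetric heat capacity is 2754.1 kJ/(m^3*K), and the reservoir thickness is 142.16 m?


Step 1: Vr = A*1e6*hr = 8.421*1e6*142.16 = 1.197129e+09 m^3
Step 2: Q_s = Vr*rhoc*dT/1e12 = 1.197129e+09*2754.1*65.079/1e12 = 214.57 PJ
Q_s = 214.57 PJ


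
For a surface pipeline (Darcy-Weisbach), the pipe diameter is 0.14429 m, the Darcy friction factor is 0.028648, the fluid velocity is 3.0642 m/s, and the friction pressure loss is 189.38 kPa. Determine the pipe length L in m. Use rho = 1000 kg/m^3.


L = dP*1000*D / (f*rho*vel^2/2)
L = 189.38*1000*0.14429 / (0.028648*1000*3.0642^2/2)
L = 203.18 m


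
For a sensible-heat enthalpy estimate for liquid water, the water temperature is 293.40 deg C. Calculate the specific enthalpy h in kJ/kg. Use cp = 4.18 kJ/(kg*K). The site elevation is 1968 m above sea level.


h = cp * T
h = 4.18 * 293.40
h = 1226.4 kJ/kg


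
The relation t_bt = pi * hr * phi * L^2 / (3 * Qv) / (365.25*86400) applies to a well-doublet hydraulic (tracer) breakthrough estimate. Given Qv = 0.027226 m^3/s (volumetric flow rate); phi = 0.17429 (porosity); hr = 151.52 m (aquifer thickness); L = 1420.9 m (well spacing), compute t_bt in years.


t_bt = pi * hr * phi * L^2 / (3 * Qv) / (365.25*86400)
t_bt = pi * 151.52 * 0.17429 * 1420.9^2 / (3 * 0.027226) / (365.25*86400)
t_bt = 64.985 years


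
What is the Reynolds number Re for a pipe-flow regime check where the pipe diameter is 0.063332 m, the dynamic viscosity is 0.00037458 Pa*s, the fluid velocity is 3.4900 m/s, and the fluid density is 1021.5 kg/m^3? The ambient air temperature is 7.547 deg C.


Re = rho * vel * D / mu
Re = 1021.5 * 3.4900 * 0.063332 / 0.00037458
Re = 6.0276e+05


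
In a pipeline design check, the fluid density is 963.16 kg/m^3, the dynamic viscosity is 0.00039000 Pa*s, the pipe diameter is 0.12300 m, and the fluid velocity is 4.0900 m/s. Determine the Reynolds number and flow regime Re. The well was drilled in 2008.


Step 1: Re = rho*vel*D/mu = 963.16*4.09*0.123/0.00039 = 1.2424e+06
Step 2: Re = 1.2424e+06 > 4000, so flow is turbulent.
Re = 1.2424e+06 (turbulent)


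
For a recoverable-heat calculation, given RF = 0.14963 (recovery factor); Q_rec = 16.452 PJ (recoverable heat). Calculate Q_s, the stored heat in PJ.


Q_s = Q_rec / RF
Q_s = 16.452 / 0.14963
Q_s = 109.95 PJ


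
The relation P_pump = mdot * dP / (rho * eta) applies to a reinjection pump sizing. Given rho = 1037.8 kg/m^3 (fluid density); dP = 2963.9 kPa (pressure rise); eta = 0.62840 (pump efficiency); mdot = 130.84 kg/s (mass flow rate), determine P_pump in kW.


P_pump = mdot * dP / (rho * eta)
P_pump = 130.84 * 2963.9 / (1037.8 * 0.62840)
P_pump = 594.64 kW


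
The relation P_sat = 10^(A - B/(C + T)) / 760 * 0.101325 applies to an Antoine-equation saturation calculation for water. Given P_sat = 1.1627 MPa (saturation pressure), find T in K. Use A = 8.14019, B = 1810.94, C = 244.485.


T = B / (A - log10(P_sat * 760 / 0.101325)) - C
T = 1810.94 / (8.14019 - log10(1.1627 * 760 / 0.101325)) - 244.485
T = 186.7297 deg C
Convert to K: 186.7297 + 273.15 = 459.88 K
T = 459.88 K


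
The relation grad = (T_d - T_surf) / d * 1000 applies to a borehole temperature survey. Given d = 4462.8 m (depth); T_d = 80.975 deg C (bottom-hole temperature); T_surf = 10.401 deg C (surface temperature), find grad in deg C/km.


grad = (T_d - T_surf) / d * 1000
grad = (80.975 - 10.401) / 4462.8 * 1000
grad = 15.814 deg C/km


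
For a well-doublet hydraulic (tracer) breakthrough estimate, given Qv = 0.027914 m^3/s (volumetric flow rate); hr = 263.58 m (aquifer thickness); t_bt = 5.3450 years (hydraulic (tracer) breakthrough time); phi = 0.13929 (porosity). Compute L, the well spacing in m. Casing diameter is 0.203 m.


L = sqrt(t_bt*365.25*86400*3*Qv / (pi*hr*phi))
L = sqrt(5.3450*365.25*86400*3*0.027914 / (pi*263.58*0.13929))
L = 349.95 m


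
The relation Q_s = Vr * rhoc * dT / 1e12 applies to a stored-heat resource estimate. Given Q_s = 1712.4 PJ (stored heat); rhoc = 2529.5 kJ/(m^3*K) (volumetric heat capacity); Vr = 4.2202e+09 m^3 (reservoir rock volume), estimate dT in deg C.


dT = Q_s * 1e12 / (Vr * rhoc)
dT = 1712.4 * 1e12 / (4.2202e+09 * 2529.5)
dT = 160.4122 K
Convert (temperature difference, 1 K = 1 deg C): 160.4122 K = 160.4122 deg C
dT = 160.41 deg C


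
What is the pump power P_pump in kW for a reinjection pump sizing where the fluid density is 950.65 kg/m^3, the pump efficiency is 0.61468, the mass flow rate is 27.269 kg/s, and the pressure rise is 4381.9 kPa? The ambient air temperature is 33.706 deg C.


P_pump = mdot * dP / (rho * eta)
P_pump = 27.269 * 4381.9 / (950.65 * 0.61468)
P_pump = 204.49 kW


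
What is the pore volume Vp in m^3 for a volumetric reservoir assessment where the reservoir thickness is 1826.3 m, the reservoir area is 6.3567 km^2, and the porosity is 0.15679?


Vp = A * 1e6 * hr * phi
Vp = 6.3567 * 1e6 * 1826.3 * 0.15679
Vp = 1.8202e+09 m^3


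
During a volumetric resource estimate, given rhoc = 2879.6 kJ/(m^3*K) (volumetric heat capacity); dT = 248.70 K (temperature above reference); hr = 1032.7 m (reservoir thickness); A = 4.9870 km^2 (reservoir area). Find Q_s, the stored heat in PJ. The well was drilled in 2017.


Step 1: Vr = A*1e6*hr = 4.987*1e6*1032.7 = 5.150075e+09 m^3
Step 2: Q_s = Vr*rhoc*dT/1e12 = 5.150075e+09*2879.6*248.7/1e12 = 3688.3 PJ
Q_s = 3688.3 PJ
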